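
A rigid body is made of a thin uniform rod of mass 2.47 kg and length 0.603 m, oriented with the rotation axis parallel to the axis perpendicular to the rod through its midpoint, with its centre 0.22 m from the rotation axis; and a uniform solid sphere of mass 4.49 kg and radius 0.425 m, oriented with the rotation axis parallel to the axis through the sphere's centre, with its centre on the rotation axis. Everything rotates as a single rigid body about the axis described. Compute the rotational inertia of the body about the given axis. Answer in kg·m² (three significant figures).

Thin rod: I_cm = (1/12)ML² = (1/12)(2.47)(0.603)² = 0.074843 kg·m²; centre at d = 0.22 m, so I = I_cm + Md² gives I = 0.074843 + (2.47)(0.22)² = 0.19439 kg·m².
Solid sphere: I_cm = (2/5)MR² = (2/5)(4.49)(0.425)² = 0.3244 kg·m²; axis through the centre, so I = 0.3244 kg·m².
Total I = 0.19439 + 0.3244 = 0.51879 kg·m².

0.519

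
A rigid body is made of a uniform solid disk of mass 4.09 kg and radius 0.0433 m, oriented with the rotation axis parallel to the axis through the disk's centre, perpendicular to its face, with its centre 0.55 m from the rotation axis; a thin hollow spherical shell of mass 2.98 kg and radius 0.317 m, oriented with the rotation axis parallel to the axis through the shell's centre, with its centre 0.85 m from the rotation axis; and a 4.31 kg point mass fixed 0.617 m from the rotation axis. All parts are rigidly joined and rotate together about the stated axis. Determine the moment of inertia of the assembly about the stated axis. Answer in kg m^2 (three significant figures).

Solid disk: I_cm = (1/2)MR² = (1/2)(4.09)(0.0433)² = 0.0038342 kg m^2; centre at d = 0.55 m, so the parallel axis theorem gives I = 0.0038342 + (4.09)(0.55)² = 1.2411 kg m^2.
Spherical shell: I_cm = (2/3)MR² = (2/3)(2.98)(0.317)² = 0.19964 kg m^2; centre at d = 0.85 m, so the parallel axis theorem gives I = 0.19964 + (2.98)(0.85)² = 2.3527 kg m^2.
Point mass: I_cm = 0; centre at d = 0.617 m, so the parallel axis theorem gives I = 0 + (4.31)(0.617)² = 1.6408 kg m^2.
Total I = 1.2411 + 2.3527 + 1.6408 = 5.2345 kg m^2.

5.23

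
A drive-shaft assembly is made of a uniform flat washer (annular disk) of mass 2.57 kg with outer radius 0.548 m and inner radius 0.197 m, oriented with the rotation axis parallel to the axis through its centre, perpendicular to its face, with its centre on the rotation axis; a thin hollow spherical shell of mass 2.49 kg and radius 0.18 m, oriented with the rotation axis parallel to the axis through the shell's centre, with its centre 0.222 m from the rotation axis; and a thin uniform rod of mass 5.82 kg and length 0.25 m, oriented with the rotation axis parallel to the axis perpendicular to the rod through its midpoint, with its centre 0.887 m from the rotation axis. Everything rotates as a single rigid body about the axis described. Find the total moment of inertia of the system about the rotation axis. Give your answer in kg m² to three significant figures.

Annular disk: I_cm = (1/2)M(R²+r²) = (1/2)(2.57)[(0.548)² + (0.197)²] = 0.43576 kg m²; axis through the centre, so I = 0.43576 kg m².
Spherical shell: I_cm = (2/3)MR² = (2/3)(2.49)(0.18)² = 0.053784 kg m²; centre at d = 0.222 m, so the parallel axis theorem gives I = 0.053784 + (2.49)(0.222)² = 0.1765 kg m².
Thin rod: I_cm = (1/12)ML² = (1/12)(5.82)(0.25)² = 0.030312 kg m²; centre at d = 0.887 m, so the parallel axis theorem gives I = 0.030312 + (5.82)(0.887)² = 4.6093 kg m².
Total I = 0.43576 + 0.1765 + 4.6093 = 5.2216 kg m².

5.22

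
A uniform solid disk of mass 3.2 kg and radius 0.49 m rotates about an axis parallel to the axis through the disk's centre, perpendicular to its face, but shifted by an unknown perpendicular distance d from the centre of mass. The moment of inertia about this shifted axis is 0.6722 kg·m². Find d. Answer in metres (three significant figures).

0.300

About the centre-of-mass axis, I_cm = (1/2)MR² = (1/2)(3.2)(0.49)² = 0.38416 kg·m².
Parallel axis theorem: I = I_cm + Md², so Md² = 0.6722 − 0.38416 = 0.28804 kg·m².
d = √(0.28804 / 3.2) = 0.30002 m.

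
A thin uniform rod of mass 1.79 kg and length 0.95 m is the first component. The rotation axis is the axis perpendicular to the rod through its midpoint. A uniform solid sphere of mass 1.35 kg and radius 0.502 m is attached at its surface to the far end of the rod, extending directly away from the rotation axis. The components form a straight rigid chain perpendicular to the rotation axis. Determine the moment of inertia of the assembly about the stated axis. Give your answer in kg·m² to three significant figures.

Thin rod: I_cm = (1/12)ML² = (1/12)(1.79)(0.95)² = 0.13462 kg·m²; axis through the centre, so I = 0.13462 kg·m².
Solid sphere: I_cm = (2/5)MR² = (2/5)(1.35)(0.502)² = 0.13608 kg·m²; centre at d = 0.475 + 0.502 = 0.977 m, so the parallel axis theorem gives I = 0.13608 + (1.35)(0.977)² = 1.4247 kg·m².
Total I = 0.13462 + 1.4247 = 1.5593 kg·m².

1.56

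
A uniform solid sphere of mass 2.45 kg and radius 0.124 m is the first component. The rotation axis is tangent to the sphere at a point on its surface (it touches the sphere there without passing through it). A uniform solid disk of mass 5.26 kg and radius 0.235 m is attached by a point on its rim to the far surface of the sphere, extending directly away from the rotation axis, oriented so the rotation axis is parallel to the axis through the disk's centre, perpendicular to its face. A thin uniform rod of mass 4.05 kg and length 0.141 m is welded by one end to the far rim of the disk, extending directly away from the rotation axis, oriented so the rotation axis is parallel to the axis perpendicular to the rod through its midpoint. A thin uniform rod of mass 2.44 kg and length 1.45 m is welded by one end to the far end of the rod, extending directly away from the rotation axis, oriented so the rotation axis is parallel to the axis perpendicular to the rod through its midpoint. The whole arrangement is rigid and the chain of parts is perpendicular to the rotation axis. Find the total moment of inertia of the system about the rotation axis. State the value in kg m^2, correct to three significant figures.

Solid sphere: I_cm = (2/5)MR² = (2/5)(2.45)(0.124)² = 0.015068 kg m^2; centre at d = 0.124 m, so I = I_cm + Md² gives I = 0.015068 + (2.45)(0.124)² = 0.05274 kg m^2.
Solid disk: I_cm = (1/2)MR² = (1/2)(5.26)(0.235)² = 0.14524 kg m^2; centre at d = 0.124 + 0.124 + 0.235 = 0.483 m, so I = I_cm + Md² gives I = 0.14524 + (5.26)(0.483)² = 1.3723 kg m^2.
Thin rod: I_cm = (1/12)ML² = (1/12)(4.05)(0.141)² = 0.0067098 kg m^2; centre at d = 0.124 + 0.124 + 0.235 + 0.235 + 0.0705 = 0.7885 m, so I = I_cm + Md² gives I = 0.0067098 + (4.05)(0.7885)² = 2.5247 kg m^2.
Thin rod: I_cm = (1/12)ML² = (1/12)(2.44)(1.45)² = 0.42751 kg m^2; centre at d = 0.124 + 0.124 + 0.235 + 0.235 + 0.0705 + 0.0705 + 0.725 = 1.584 m, so I = I_cm + Md² gives I = 0.42751 + (2.44)(1.584)² = 6.5496 kg m^2.
Total I = 0.05274 + 1.3723 + 2.5247 + 6.5496 = 10.499 kg m^2.

10.5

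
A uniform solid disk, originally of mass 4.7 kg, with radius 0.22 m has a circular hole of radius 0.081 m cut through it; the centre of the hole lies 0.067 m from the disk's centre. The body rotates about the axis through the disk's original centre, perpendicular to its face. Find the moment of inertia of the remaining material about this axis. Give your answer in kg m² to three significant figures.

Unpierced body about its centre: I₀ = (1/2)MR² = (1/2)(4.7)(0.22)² = 0.11374 kg m².
The removed disk has mass m = M·(r/R)² = (4.7)(0.081/0.22)² = 0.63712 kg (same uniform areal density).
Its moment of inertia about the rotation axis (parallel-axis theorem): I_hole = (1/2)mr² + md² = (1/2)(0.63712)(0.081)² + (0.63712)(0.067)² = 0.0049501 kg m².
Treating the hole as negative mass, I = I₀ − I_hole = 0.11374 − 0.0049501 = 0.10879 kg m².

0.109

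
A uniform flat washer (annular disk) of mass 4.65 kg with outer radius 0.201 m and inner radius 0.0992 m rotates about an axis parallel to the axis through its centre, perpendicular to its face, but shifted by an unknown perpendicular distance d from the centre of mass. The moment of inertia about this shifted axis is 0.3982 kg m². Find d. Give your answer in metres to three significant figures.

0.246

About the centre-of-mass axis, I_cm = (1/2)M(R²+r²) = (1/2)(4.65)[(0.201)² + (0.0992)²] = 0.11681 kg m².
Parallel axis theorem: I = I_cm + Md², so Md² = 0.3982 − 0.11681 = 0.28139 kg m².
d = √(0.28139 / 4.65) = 0.246 m.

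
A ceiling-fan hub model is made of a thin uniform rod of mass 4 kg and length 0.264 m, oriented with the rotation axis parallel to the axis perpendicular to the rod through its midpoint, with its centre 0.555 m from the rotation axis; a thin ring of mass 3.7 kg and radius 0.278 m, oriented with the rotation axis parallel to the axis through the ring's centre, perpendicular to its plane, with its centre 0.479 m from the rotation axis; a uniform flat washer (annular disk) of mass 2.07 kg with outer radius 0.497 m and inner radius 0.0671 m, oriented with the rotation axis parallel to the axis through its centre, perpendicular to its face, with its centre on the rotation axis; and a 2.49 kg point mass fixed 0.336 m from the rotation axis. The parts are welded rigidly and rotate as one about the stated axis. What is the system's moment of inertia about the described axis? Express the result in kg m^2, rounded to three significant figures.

Thin rod: I_cm = (1/12)ML² = (1/12)(4)(0.264)² = 0.023232 kg m^2; centre at d = 0.555 m, so the parallel axis theorem gives I = 0.023232 + (4)(0.555)² = 1.2553 kg m^2.
Thin ring: I_cm = MR² = (3.7)(0.278)² = 0.28595 kg m^2; centre at d = 0.479 m, so the parallel axis theorem gives I = 0.28595 + (3.7)(0.479)² = 1.1349 kg m^2.
Annular disk: I_cm = (1/2)M(R²+r²) = (1/2)(2.07)[(0.497)² + (0.0671)²] = 0.26031 kg m^2; axis through the centre, so I = 0.26031 kg m^2.
Point mass: I_cm = 0; centre at d = 0.336 m, so the parallel axis theorem gives I = 0 + (2.49)(0.336)² = 0.28111 kg m^2.
Total I = 1.2553 + 1.1349 + 0.26031 + 0.28111 = 2.9316 kg m^2.

2.93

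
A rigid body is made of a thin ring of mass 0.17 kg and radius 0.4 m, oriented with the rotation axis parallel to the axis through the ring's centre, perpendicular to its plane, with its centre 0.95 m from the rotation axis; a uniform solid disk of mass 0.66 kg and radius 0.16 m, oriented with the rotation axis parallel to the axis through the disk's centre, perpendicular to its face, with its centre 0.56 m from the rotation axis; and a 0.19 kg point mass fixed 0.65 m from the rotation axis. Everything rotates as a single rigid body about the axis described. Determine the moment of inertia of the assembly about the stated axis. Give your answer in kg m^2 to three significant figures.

Thin ring: I_cm = MR² = (0.17)(0.4)² = 0.0272 kg m^2; centre at d = 0.95 m, so I = I_cm + Md² gives I = 0.0272 + (0.17)(0.95)² = 0.18063 kg m^2.
Solid disk: I_cm = (1/2)MR² = (1/2)(0.66)(0.16)² = 0.008448 kg m^2; centre at d = 0.56 m, so I = I_cm + Md² gives I = 0.008448 + (0.66)(0.56)² = 0.21542 kg m^2.
Point mass: I_cm = 0; centre at d = 0.65 m, so I = I_cm + Md² gives I = 0 + (0.19)(0.65)² = 0.080275 kg m^2.
Total I = 0.18063 + 0.21542 + 0.080275 = 0.47632 kg m^2.

0.476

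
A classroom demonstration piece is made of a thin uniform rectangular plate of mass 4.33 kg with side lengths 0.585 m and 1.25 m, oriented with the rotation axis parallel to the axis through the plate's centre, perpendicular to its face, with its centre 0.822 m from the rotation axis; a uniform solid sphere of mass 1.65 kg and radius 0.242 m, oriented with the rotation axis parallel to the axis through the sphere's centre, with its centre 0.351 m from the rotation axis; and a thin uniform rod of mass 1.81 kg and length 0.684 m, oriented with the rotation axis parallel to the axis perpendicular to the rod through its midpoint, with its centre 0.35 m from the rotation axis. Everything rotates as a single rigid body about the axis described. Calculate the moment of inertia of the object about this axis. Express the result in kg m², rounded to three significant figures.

4.15

Rectangular plate: I_cm = (1/12)M(a²+b²) = (1/12)(4.33)[(0.585)² + (1.25)²] = 0.68729 kg m²; centre at d = 0.822 m, so the parallel axis theorem gives I = 0.68729 + (4.33)(0.822)² = 3.613 kg m².
Solid sphere: I_cm = (2/5)MR² = (2/5)(1.65)(0.242)² = 0.038652 kg m²; centre at d = 0.351 m, so the parallel axis theorem gives I = 0.038652 + (1.65)(0.351)² = 0.24193 kg m².
Thin rod: I_cm = (1/12)ML² = (1/12)(1.81)(0.684)² = 0.070568 kg m²; centre at d = 0.35 m, so the parallel axis theorem gives I = 0.070568 + (1.81)(0.35)² = 0.29229 kg m².
Total I = 3.613 + 0.24193 + 0.29229 = 4.1472 kg m².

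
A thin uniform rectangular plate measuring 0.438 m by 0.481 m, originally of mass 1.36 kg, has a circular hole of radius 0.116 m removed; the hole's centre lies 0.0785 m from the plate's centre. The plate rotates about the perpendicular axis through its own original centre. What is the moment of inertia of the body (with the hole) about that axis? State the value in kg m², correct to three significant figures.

Unpierced body about its centre: I₀ = (1/12)M(a²+b²) = (1/12)(1.36)[(0.438)² + (0.481)²] = 0.047963 kg m².
The removed disk has mass m = M·πr²/(ab) = (1.36)·π(0.116)²/(0.438·0.481) = 0.27289 kg (same uniform areal density).
Its moment of inertia about the rotation axis (parallel-axis theorem): I_hole = (1/2)mr² + md² = (1/2)(0.27289)(0.116)² + (0.27289)(0.0785)² = 0.0035176 kg m².
Treating the hole as negative mass, I = I₀ − I_hole = 0.047963 − 0.0035176 = 0.044446 kg m².

0.0444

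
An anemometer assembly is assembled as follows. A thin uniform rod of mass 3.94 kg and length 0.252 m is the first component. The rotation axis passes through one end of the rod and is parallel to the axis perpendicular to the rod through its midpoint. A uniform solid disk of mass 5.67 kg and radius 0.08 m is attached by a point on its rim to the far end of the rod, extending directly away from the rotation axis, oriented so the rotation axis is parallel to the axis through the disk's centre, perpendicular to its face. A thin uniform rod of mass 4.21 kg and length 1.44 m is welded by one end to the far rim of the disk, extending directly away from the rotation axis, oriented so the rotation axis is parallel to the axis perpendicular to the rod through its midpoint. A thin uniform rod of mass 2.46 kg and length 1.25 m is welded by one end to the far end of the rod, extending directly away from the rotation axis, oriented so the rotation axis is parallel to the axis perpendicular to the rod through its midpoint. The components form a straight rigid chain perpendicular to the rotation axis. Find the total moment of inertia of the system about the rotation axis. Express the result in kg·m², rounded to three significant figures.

Thin rod: I_cm = (1/12)ML² = (1/12)(3.94)(0.252)² = 0.02085 kg·m²; centre at d = 0.126 m, so the parallel axis theorem gives I = 0.02085 + (3.94)(0.126)² = 0.083402 kg·m².
Solid disk: I_cm = (1/2)MR² = (1/2)(5.67)(0.08)² = 0.018144 kg·m²; centre at d = 0.126 + 0.126 + 0.08 = 0.332 m, so the parallel axis theorem gives I = 0.018144 + (5.67)(0.332)² = 0.64311 kg·m².
Thin rod: I_cm = (1/12)ML² = (1/12)(4.21)(1.44)² = 0.72749 kg·m²; centre at d = 0.126 + 0.126 + 0.08 + 0.08 + 0.72 = 1.132 m, so the parallel axis theorem gives I = 0.72749 + (4.21)(1.132)² = 6.1223 kg·m².
Thin rod: I_cm = (1/12)ML² = (1/12)(2.46)(1.25)² = 0.32031 kg·m²; centre at d = 0.126 + 0.126 + 0.08 + 0.08 + 0.72 + 0.72 + 0.625 = 2.477 m, so the parallel axis theorem gives I = 0.32031 + (2.46)(2.477)² = 15.414 kg·m².
Total I = 0.083402 + 0.64311 + 6.1223 + 15.414 = 22.263 kg·m².

22.3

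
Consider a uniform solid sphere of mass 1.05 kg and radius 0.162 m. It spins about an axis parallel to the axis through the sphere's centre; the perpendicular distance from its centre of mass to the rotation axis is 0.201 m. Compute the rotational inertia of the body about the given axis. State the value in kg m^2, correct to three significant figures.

0.0534

I_cm = (2/5)MR² = (2/5)(1.05)(0.162)² = 0.011022 kg m^2; centre at d = 0.201 m, so the parallel axis theorem gives I = 0.011022 + (1.05)(0.201)² = 0.053444 kg m^2.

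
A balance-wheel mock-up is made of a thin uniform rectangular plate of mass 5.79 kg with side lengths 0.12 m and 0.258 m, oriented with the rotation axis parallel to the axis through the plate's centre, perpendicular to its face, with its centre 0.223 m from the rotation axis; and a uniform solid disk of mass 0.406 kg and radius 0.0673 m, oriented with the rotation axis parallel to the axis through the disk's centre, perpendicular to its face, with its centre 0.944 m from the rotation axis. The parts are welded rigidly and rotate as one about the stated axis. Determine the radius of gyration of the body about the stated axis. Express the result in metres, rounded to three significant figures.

Rectangular plate: I_cm = (1/12)M(a²+b²) = (1/12)(5.79)[(0.12)² + (0.258)²] = 0.039065 kg m²; centre at d = 0.223 m, so the parallel axis theorem gives I = 0.039065 + (5.79)(0.223)² = 0.327 kg m².
Solid disk: I_cm = (1/2)MR² = (1/2)(0.406)(0.0673)² = 0.00091945 kg m²; centre at d = 0.944 m, so the parallel axis theorem gives I = 0.00091945 + (0.406)(0.944)² = 0.36272 kg m².
Total I = 0.68972 kg m²; total mass M = 6.196 kg.
k = √(I/M) = √(0.68972/6.196) = 0.33364 m.

0.334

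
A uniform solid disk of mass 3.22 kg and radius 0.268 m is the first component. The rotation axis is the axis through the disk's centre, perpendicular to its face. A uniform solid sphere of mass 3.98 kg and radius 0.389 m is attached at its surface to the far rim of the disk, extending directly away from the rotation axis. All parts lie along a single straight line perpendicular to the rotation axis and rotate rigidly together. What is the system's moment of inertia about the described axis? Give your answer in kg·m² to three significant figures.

Solid disk: I_cm = (1/2)MR² = (1/2)(3.22)(0.268)² = 0.11564 kg·m²; axis through the centre, so I = 0.11564 kg·m².
Solid sphere: I_cm = (2/5)MR² = (2/5)(3.98)(0.389)² = 0.2409 kg·m²; centre at d = 0.268 + 0.389 = 0.657 m, so the parallel axis theorem gives I = 0.2409 + (3.98)(0.657)² = 1.9589 kg·m².
Total I = 0.11564 + 1.9589 = 2.0745 kg·m².

2.07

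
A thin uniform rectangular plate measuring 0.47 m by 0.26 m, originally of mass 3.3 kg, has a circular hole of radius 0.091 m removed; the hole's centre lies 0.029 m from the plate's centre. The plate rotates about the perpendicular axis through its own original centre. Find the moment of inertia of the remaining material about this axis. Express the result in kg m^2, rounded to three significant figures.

Unpierced body about its centre: I₀ = (1/12)M(a²+b²) = (1/12)(3.3)[(0.47)² + (0.26)²] = 0.079337 kg m^2.
The removed disk has mass m = M·πr²/(ab) = (3.3)·π(0.091)²/(0.47·0.26) = 0.70255 kg (same uniform areal density).
Its moment of inertia about the rotation axis (parallel-axis theorem): I_hole = (1/2)mr² + md² = (1/2)(0.70255)(0.091)² + (0.70255)(0.029)² = 0.0034997 kg m^2.
Treating the hole as negative mass, I = I₀ − I_hole = 0.079337 − 0.0034997 = 0.075838 kg m^2.

0.0758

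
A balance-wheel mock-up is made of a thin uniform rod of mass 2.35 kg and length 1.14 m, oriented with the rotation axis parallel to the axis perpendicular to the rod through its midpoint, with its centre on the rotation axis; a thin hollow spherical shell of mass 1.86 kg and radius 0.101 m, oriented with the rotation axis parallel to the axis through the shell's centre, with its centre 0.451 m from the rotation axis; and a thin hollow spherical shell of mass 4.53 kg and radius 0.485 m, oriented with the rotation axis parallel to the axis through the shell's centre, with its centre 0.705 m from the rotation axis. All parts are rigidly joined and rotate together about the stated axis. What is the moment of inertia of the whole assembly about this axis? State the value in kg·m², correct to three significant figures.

3.61

Thin rod: I_cm = (1/12)ML² = (1/12)(2.35)(1.14)² = 0.2545 kg·m²; axis through the centre, so I = 0.2545 kg·m².
Spherical shell: I_cm = (2/3)MR² = (2/3)(1.86)(0.101)² = 0.012649 kg·m²; centre at d = 0.451 m, so the parallel axis theorem gives I = 0.012649 + (1.86)(0.451)² = 0.39098 kg·m².
Spherical shell: I_cm = (2/3)MR² = (2/3)(4.53)(0.485)² = 0.71038 kg·m²; centre at d = 0.705 m, so the parallel axis theorem gives I = 0.71038 + (4.53)(0.705)² = 2.9619 kg·m².
Total I = 0.2545 + 0.39098 + 2.9619 = 3.6074 kg·m².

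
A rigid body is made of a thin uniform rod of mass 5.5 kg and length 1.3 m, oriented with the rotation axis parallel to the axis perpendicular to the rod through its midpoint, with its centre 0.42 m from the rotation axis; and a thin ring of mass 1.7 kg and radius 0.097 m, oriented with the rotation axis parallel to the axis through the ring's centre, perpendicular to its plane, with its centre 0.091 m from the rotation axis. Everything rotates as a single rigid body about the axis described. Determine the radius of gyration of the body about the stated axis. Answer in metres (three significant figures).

Thin rod: I_cm = (1/12)ML² = (1/12)(5.5)(1.3)² = 0.77458 kg·m²; centre at d = 0.42 m, so the parallel axis theorem gives I = 0.77458 + (5.5)(0.42)² = 1.7448 kg·m².
Thin ring: I_cm = MR² = (1.7)(0.097)² = 0.015995 kg·m²; centre at d = 0.091 m, so the parallel axis theorem gives I = 0.015995 + (1.7)(0.091)² = 0.030073 kg·m².
Total I = 1.7749 kg·m²; total mass M = 7.2 kg.
k = √(I/M) = √(1.7749/7.2) = 0.4965 m.

0.496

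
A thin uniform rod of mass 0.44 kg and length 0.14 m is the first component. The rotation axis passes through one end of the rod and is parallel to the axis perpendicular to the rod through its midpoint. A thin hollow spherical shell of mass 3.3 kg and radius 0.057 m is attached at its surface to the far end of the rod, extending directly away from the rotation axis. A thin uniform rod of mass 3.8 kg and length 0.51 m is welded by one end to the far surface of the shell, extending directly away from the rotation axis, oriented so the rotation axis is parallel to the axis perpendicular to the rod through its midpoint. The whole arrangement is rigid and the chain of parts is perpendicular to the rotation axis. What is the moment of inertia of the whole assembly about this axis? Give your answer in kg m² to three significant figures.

Thin rod: I_cm = (1/12)ML² = (1/12)(0.44)(0.14)² = 0.00071867 kg m²; centre at d = 0.07 m, so the parallel axis theorem gives I = 0.00071867 + (0.44)(0.07)² = 0.0028747 kg m².
Spherical shell: I_cm = (2/3)MR² = (2/3)(3.3)(0.057)² = 0.0071478 kg m²; centre at d = 0.07 + 0.07 + 0.057 = 0.197 m, so the parallel axis theorem gives I = 0.0071478 + (3.3)(0.197)² = 0.13522 kg m².
Thin rod: I_cm = (1/12)ML² = (1/12)(3.8)(0.51)² = 0.082365 kg m²; centre at d = 0.07 + 0.07 + 0.057 + 0.057 + 0.255 = 0.509 m, so the parallel axis theorem gives I = 0.082365 + (3.8)(0.509)² = 1.0669 kg m².
Total I = 0.0028747 + 0.13522 + 1.0669 = 1.205 kg m².

1.20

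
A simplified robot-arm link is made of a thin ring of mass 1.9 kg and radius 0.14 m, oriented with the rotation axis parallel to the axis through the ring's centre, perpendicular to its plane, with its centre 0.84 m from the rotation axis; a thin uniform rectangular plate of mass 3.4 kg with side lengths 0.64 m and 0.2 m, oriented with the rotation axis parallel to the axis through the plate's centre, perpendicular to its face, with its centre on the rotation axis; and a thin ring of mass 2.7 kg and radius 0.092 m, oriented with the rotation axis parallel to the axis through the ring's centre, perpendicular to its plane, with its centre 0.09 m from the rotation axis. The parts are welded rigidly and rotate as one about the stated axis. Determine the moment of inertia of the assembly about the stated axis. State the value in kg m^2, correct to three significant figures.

Thin ring: I_cm = MR² = (1.9)(0.14)² = 0.03724 kg m^2; centre at d = 0.84 m, so the parallel axis theorem gives I = 0.03724 + (1.9)(0.84)² = 1.3779 kg m^2.
Rectangular plate: I_cm = (1/12)M(a²+b²) = (1/12)(3.4)[(0.64)² + (0.2)²] = 0.12739 kg m^2; axis through the centre, so I = 0.12739 kg m^2.
Thin ring: I_cm = MR² = (2.7)(0.092)² = 0.022853 kg m^2; centre at d = 0.09 m, so the parallel axis theorem gives I = 0.022853 + (2.7)(0.09)² = 0.044723 kg m^2.
Total I = 1.3779 + 0.12739 + 0.044723 = 1.55 kg m^2.

1.55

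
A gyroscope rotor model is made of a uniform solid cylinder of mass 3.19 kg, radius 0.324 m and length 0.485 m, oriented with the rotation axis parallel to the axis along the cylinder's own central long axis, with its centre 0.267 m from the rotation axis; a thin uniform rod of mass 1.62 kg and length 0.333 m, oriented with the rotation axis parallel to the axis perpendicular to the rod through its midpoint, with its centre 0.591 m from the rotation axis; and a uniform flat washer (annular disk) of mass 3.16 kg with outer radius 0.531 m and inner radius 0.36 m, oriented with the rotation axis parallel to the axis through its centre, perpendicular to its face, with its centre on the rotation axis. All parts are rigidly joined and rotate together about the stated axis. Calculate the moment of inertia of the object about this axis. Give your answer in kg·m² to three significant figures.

1.63

Solid cylinder: I_cm = (1/2)MR² = (1/2)(3.19)(0.324)² = 0.16744 kg·m²; centre at d = 0.267 m, so the parallel axis theorem gives I = 0.16744 + (3.19)(0.267)² = 0.39485 kg·m².
Thin rod: I_cm = (1/12)ML² = (1/12)(1.62)(0.333)² = 0.01497 kg·m²; centre at d = 0.591 m, so the parallel axis theorem gives I = 0.01497 + (1.62)(0.591)² = 0.58081 kg·m².
Annular disk: I_cm = (1/2)M(R²+r²) = (1/2)(3.16)[(0.531)² + (0.36)²] = 0.65027 kg·m²; axis through the centre, so I = 0.65027 kg·m².
Total I = 0.39485 + 0.58081 + 0.65027 = 1.6259 kg·m².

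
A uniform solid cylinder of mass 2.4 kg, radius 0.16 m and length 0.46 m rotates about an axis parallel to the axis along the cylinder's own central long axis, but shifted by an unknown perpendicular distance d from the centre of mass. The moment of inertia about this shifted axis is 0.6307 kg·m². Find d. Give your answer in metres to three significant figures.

0.500

About the centre-of-mass axis, I_cm = (1/2)MR² = (1/2)(2.4)(0.16)² = 0.03072 kg·m².
Parallel axis theorem: I = I_cm + Md², so Md² = 0.6307 − 0.03072 = 0.59998 kg·m².
d = √(0.59998 / 2.4) = 0.49999 m.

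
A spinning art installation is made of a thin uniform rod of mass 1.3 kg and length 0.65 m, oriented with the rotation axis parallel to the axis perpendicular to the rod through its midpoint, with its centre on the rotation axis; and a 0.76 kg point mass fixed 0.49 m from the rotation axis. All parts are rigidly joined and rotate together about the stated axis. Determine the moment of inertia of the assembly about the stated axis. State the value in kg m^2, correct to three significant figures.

Thin rod: I_cm = (1/12)ML² = (1/12)(1.3)(0.65)² = 0.045771 kg m^2; axis through the centre, so I = 0.045771 kg m^2.
Point mass: I_cm = 0; centre at d = 0.49 m, so I = I_cm + Md² gives I = 0 + (0.76)(0.49)² = 0.18248 kg m^2.
Total I = 0.045771 + 0.18248 = 0.22825 kg m^2.

0.228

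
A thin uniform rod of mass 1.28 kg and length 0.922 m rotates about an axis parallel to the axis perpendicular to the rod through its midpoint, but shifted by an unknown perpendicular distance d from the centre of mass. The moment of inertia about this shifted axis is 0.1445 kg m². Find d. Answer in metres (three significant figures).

0.205

About the centre-of-mass axis, I_cm = (1/12)ML² = (1/12)(1.28)(0.922)² = 0.090676 kg m².
Parallel axis theorem: I = I_cm + Md², so Md² = 0.1445 − 0.090676 = 0.053824 kg m².
d = √(0.053824 / 1.28) = 0.20506 m.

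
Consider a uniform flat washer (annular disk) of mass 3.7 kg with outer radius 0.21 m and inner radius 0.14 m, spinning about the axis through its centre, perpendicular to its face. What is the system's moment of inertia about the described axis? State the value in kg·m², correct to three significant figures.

I_cm = (1/2)M(R²+r²) = (1/2)(3.7)[(0.21)² + (0.14)²] = 0.11784 kg·m²; axis through the centre, so I = 0.11784 kg·m².

0.118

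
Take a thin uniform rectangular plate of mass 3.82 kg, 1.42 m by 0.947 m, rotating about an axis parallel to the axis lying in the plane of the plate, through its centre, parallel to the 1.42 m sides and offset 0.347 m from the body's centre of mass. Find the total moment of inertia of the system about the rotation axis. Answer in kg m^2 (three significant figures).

0.745

I_cm = (1/12)Mb² = (1/12)(3.82)(0.947)² = 0.28548 kg m^2; centre at d = 0.347 m, so I = I_cm + Md² gives I = 0.28548 + (3.82)(0.347)² = 0.74545 kg m^2.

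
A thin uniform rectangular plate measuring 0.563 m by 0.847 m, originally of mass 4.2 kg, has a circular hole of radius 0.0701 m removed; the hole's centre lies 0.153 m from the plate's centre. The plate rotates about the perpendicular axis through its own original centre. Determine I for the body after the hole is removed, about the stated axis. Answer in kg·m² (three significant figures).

0.359

Unpierced body about its centre: I₀ = (1/12)M(a²+b²) = (1/12)(4.2)[(0.563)² + (0.847)²] = 0.36203 kg·m².
The removed disk has mass m = M·πr²/(ab) = (4.2)·π(0.0701)²/(0.563·0.847) = 0.13597 kg (same uniform areal density).
Its moment of inertia about the rotation axis (parallel-axis theorem): I_hole = (1/2)mr² + md² = (1/2)(0.13597)(0.0701)² + (0.13597)(0.153)² = 0.003517 kg·m².
Treating the hole as negative mass, I = I₀ − I_hole = 0.36203 − 0.003517 = 0.35852 kg·m².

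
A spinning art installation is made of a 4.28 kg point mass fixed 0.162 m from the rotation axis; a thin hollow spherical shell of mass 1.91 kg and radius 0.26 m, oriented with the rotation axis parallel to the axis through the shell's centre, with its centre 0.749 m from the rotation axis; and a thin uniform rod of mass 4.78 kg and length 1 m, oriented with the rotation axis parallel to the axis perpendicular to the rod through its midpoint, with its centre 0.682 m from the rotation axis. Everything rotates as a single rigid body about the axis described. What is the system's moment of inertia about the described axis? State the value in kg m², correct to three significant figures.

3.89

Point mass: I_cm = 0; centre at d = 0.162 m, so the parallel axis theorem gives I = 0 + (4.28)(0.162)² = 0.11232 kg m².
Spherical shell: I_cm = (2/3)MR² = (2/3)(1.91)(0.26)² = 0.086077 kg m²; centre at d = 0.749 m, so the parallel axis theorem gives I = 0.086077 + (1.91)(0.749)² = 1.1576 kg m².
Thin rod: I_cm = (1/12)ML² = (1/12)(4.78)(1)² = 0.39833 kg m²; centre at d = 0.682 m, so the parallel axis theorem gives I = 0.39833 + (4.78)(0.682)² = 2.6216 kg m².
Total I = 0.11232 + 1.1576 + 2.6216 = 3.8915 kg m².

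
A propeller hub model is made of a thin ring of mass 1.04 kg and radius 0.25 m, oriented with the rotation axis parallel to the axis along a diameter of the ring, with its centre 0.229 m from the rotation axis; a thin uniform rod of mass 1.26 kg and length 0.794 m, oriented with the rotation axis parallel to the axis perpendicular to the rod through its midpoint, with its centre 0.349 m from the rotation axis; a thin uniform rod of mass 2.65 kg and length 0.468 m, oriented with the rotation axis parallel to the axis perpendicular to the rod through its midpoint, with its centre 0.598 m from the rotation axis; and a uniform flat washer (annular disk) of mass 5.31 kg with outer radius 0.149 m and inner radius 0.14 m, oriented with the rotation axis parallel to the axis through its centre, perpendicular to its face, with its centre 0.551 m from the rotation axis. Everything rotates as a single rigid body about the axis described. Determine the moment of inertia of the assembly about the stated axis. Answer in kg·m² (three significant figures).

Thin ring: I_cm = (1/2)MR² = (1/2)(1.04)(0.25)² = 0.0325 kg·m²; centre at d = 0.229 m, so I = I_cm + Md² gives I = 0.0325 + (1.04)(0.229)² = 0.087039 kg·m².
Thin rod: I_cm = (1/12)ML² = (1/12)(1.26)(0.794)² = 0.066196 kg·m²; centre at d = 0.349 m, so I = I_cm + Md² gives I = 0.066196 + (1.26)(0.349)² = 0.21967 kg·m².
Thin rod: I_cm = (1/12)ML² = (1/12)(2.65)(0.468)² = 0.048368 kg·m²; centre at d = 0.598 m, so I = I_cm + Md² gives I = 0.048368 + (2.65)(0.598)² = 0.99602 kg·m².
Annular disk: I_cm = (1/2)M(R²+r²) = (1/2)(5.31)[(0.149)² + (0.14)²] = 0.11098 kg·m²; centre at d = 0.551 m, so I = I_cm + Md² gives I = 0.11098 + (5.31)(0.551)² = 1.7231 kg·m².
Total I = 0.087039 + 0.21967 + 0.99602 + 1.7231 = 3.0258 kg·m².

3.03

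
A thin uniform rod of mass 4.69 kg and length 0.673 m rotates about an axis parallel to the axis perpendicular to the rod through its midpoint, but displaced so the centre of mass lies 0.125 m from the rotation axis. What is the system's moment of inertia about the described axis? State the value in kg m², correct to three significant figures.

I_cm = (1/12)ML² = (1/12)(4.69)(0.673)² = 0.17702 kg m²; centre at d = 0.125 m, so I = I_cm + Md² gives I = 0.17702 + (4.69)(0.125)² = 0.2503 kg m².

0.250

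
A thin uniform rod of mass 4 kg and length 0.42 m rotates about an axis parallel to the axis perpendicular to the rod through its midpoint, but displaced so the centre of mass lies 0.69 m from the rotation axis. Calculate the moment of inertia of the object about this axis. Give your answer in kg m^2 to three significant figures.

1.96

I_cm = (1/12)ML² = (1/12)(4)(0.42)² = 0.0588 kg m^2; centre at d = 0.69 m, so I = I_cm + Md² gives I = 0.0588 + (4)(0.69)² = 1.9632 kg m^2.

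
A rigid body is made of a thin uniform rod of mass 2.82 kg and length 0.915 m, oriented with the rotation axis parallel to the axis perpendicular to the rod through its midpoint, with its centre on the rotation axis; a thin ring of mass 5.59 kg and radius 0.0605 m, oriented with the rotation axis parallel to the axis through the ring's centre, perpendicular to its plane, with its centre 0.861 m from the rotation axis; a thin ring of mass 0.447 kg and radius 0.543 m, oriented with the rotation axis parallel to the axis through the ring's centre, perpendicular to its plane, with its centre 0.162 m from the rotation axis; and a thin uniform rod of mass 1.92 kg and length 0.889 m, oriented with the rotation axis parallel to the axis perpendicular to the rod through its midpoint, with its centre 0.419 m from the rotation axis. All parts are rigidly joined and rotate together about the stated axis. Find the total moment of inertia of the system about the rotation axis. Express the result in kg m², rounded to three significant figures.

4.97

Thin rod: I_cm = (1/12)ML² = (1/12)(2.82)(0.915)² = 0.19675 kg m²; axis through the centre, so I = 0.19675 kg m².
Thin ring: I_cm = MR² = (5.59)(0.0605)² = 0.020461 kg m²; centre at d = 0.861 m, so I = I_cm + Md² gives I = 0.020461 + (5.59)(0.861)² = 4.1644 kg m².
Thin ring: I_cm = MR² = (0.447)(0.543)² = 0.1318 kg m²; centre at d = 0.162 m, so I = I_cm + Md² gives I = 0.1318 + (0.447)(0.162)² = 0.14353 kg m².
Thin rod: I_cm = (1/12)ML² = (1/12)(1.92)(0.889)² = 0.12645 kg m²; centre at d = 0.419 m, so I = I_cm + Md² gives I = 0.12645 + (1.92)(0.419)² = 0.46353 kg m².
Total I = 0.19675 + 4.1644 + 0.14353 + 0.46353 = 4.9683 kg m².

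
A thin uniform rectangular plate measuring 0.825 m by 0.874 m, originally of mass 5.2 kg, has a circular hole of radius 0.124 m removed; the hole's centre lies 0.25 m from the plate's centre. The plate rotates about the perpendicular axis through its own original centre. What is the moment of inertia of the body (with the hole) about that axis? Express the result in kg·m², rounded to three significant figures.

0.601

Unpierced body about its centre: I₀ = (1/12)M(a²+b²) = (1/12)(5.2)[(0.825)² + (0.874)²] = 0.62595 kg·m².
The removed disk has mass m = M·πr²/(ab) = (5.2)·π(0.124)²/(0.825·0.874) = 0.34836 kg (same uniform areal density).
Its moment of inertia about the rotation axis (parallel-axis theorem): I_hole = (1/2)mr² + md² = (1/2)(0.34836)(0.124)² + (0.34836)(0.25)² = 0.024451 kg·m².
Treating the hole as negative mass, I = I₀ − I_hole = 0.62595 − 0.024451 = 0.6015 kg·m².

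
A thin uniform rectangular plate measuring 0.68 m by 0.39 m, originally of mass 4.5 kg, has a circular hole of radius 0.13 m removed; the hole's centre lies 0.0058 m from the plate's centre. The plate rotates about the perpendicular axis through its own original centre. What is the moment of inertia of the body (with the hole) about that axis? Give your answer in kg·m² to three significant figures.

Unpierced body about its centre: I₀ = (1/12)M(a²+b²) = (1/12)(4.5)[(0.68)² + (0.39)²] = 0.23044 kg·m².
The removed disk has mass m = M·πr²/(ab) = (4.5)·π(0.13)²/(0.68·0.39) = 0.9009 kg (same uniform areal density).
Its moment of inertia about the rotation axis (parallel-axis theorem): I_hole = (1/2)mr² + md² = (1/2)(0.9009)(0.13)² + (0.9009)(0.0058)² = 0.0076429 kg·m².
Treating the hole as negative mass, I = I₀ − I_hole = 0.23044 − 0.0076429 = 0.22279 kg·m².

0.223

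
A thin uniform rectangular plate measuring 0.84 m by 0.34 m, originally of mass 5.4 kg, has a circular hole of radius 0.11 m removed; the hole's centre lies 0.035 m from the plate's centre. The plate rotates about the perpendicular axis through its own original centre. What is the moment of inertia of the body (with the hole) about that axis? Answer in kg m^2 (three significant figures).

0.364

Unpierced body about its centre: I₀ = (1/12)M(a²+b²) = (1/12)(5.4)[(0.84)² + (0.34)²] = 0.36954 kg m^2.
The removed disk has mass m = M·πr²/(ab) = (5.4)·π(0.11)²/(0.84·0.34) = 0.71874 kg (same uniform areal density).
Its moment of inertia about the rotation axis (parallel-axis theorem): I_hole = (1/2)mr² + md² = (1/2)(0.71874)(0.11)² + (0.71874)(0.035)² = 0.0052288 kg m^2.
Treating the hole as negative mass, I = I₀ − I_hole = 0.36954 − 0.0052288 = 0.36431 kg m^2.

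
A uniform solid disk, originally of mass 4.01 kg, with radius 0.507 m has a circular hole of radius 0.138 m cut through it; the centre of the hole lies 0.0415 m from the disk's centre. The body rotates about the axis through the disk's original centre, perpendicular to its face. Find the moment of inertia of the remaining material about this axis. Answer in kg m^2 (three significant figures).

Unpierced body about its centre: I₀ = (1/2)MR² = (1/2)(4.01)(0.507)² = 0.51538 kg m^2.
The removed disk has mass m = M·(r/R)² = (4.01)(0.138/0.507)² = 0.29709 kg (same uniform areal density).
Its moment of inertia about the rotation axis (parallel-axis theorem): I_hole = (1/2)mr² + md² = (1/2)(0.29709)(0.138)² + (0.29709)(0.0415)² = 0.0033405 kg m^2.
Treating the hole as negative mass, I = I₀ − I_hole = 0.51538 − 0.0033405 = 0.51204 kg m^2.

0.512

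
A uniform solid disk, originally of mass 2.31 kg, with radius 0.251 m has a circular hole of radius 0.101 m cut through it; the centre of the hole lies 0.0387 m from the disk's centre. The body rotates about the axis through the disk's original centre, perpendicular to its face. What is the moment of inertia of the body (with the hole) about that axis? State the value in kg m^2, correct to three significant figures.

Unpierced body about its centre: I₀ = (1/2)MR² = (1/2)(2.31)(0.251)² = 0.072766 kg m^2.
The removed disk has mass m = M·(r/R)² = (2.31)(0.101/0.251)² = 0.37403 kg (same uniform areal density).
Its moment of inertia about the rotation axis (parallel-axis theorem): I_hole = (1/2)mr² + md² = (1/2)(0.37403)(0.101)² + (0.37403)(0.0387)² = 0.0024679 kg m^2.
Treating the hole as negative mass, I = I₀ − I_hole = 0.072766 − 0.0024679 = 0.070298 kg m^2.

0.0703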